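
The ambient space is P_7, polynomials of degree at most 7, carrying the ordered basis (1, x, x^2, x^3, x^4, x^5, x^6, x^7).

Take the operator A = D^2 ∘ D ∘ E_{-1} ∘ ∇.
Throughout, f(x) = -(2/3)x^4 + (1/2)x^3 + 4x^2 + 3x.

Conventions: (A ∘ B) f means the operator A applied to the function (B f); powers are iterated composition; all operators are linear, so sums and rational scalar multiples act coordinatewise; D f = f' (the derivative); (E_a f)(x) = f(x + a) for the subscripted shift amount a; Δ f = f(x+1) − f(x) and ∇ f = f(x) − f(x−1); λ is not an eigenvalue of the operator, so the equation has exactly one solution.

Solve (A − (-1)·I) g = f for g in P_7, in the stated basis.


g(x) = -(2/3)x^4 + (1/2)x^3 + 4x^2 + 3x + 16

write g with unknown coordinates in the stated basis and equate coefficients in (A − (-1)·I) g = f
solving from the highest basis element down gives g = -(2/3)x^4 + (1/2)x^3 + 4x^2 + 3x + 16
check: A g = -16
so A g − (-1)·g = -(2/3)x^4 + (1/2)x^3 + 4x^2 + 3x = f ✓


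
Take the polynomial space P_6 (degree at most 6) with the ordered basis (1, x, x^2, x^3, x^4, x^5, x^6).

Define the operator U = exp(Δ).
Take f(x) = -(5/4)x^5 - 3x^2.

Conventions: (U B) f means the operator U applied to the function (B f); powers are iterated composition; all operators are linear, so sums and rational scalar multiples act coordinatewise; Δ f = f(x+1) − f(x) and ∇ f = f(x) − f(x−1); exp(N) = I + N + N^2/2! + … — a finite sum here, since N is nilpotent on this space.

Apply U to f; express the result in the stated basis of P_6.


the result is g(x) = -(5/4)x^5 - (25/4)x^4 - 25x^3 - (131/2)x^2 - (399/4)x - 71

order-1 term: -(25/4)x^4 - (25/2)x^3 - (25/2)x^2 - (49/4)x - 17/4
order-2 term: -(25/2)x^3 - (75/2)x^2 - (175/4)x - 87/4
order-3 term: -(25/2)x^2 - (75/2)x - 125/4
order-4 term: -(25/4)x - 25/2
order-5 term: -5/4
the series for exp(Δ) f terminates at order 5
exp(Δ) f = -(5/4)x^5 - (25/4)x^4 - 25x^3 - (131/2)x^2 - (399/4)x - 71


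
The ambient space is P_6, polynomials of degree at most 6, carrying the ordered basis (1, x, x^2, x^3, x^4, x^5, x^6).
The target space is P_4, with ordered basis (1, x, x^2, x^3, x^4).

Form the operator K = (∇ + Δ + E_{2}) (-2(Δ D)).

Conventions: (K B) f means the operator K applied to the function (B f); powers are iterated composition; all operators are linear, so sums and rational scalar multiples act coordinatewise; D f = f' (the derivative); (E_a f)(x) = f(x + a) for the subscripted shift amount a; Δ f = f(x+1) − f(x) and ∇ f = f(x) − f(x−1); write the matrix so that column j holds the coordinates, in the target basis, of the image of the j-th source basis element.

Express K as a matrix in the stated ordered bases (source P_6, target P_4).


the matrix is [[0, 0, -4, -54, -200, -810, -2892]; [0, 0, 0, -12, -216, -1000, -4860]; [0, 0, 0, 0, -24, -540, -3000]; [0, 0, 0, 0, 0, -40, -1080]; [0, 0, 0, 0, 0, 0, -60]] (rows listed top to bottom)

image of 1: 0
image of x: 0
image of x^2: -4
image of x^3: -12x - 54
image of x^4: -24x^2 - 216x - 200
image of x^5: -40x^3 - 540x^2 - 1000x - 810
image of x^6: -60x^4 - 1080x^3 - 3000x^2 - 4860x - 2892
each image's coordinates form column j of the matrix


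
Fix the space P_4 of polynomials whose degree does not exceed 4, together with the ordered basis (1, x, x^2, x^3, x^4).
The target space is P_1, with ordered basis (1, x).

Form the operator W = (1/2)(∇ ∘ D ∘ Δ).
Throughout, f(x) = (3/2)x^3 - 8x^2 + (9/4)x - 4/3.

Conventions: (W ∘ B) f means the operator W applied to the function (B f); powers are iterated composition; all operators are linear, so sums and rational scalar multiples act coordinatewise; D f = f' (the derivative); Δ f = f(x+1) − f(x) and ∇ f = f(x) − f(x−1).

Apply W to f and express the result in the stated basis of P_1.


Δ f = (9/2)x^2 - (23/2)x - 17/4
D Δ f = 9x - 23/2
∇ D Δ f = 9
((1/2)(∇ ∘ D ∘ Δ)) f = 9/2

g(x) = 9/2


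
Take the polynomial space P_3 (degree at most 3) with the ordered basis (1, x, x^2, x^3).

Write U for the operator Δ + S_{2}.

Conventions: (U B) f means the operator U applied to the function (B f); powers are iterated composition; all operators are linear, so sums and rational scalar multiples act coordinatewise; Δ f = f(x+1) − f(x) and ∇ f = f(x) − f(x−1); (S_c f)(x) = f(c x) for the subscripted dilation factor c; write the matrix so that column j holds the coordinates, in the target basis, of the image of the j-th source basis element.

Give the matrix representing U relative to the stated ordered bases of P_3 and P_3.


the matrix is [[1, 1, 1, 1]; [0, 2, 2, 3]; [0, 0, 4, 3]; [0, 0, 0, 8]] (rows listed top to bottom)

image of 1: 1
image of x: 2x + 1
image of x^2: 4x^2 + 2x + 1
image of x^3: 8x^3 + 3x^2 + 3x + 1
each image's coordinates form column j of the matrix


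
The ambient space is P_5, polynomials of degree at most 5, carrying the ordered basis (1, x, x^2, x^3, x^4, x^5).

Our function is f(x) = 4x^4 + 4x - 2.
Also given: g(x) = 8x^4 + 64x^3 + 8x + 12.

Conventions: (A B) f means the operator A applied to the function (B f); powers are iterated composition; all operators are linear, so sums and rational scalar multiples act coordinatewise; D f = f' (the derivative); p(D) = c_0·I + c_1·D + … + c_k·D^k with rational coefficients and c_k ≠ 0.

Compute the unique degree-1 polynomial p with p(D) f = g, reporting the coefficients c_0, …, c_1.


p(D) = 2·I + 4·D, i.e. c_0 = 2, c_1 = 4

D^0 f = 4x^4 + 4x - 2
D^1 f = 16x^3 + 4
matching coefficients of g against c_0 f + c_1 Df + … from the top degree down determines the c_i
solution: c_0 = 2, c_1 = 4


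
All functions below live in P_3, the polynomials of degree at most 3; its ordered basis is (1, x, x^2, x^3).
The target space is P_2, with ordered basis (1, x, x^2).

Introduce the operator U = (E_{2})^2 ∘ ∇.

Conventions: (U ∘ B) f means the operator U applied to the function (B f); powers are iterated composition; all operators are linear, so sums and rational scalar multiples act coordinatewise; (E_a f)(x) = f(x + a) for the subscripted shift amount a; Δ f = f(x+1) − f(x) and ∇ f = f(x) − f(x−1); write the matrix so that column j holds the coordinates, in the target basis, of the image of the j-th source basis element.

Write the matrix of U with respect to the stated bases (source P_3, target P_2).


image of 1: 0
image of x: 1
image of x^2: 2x + 7
image of x^3: 3x^2 + 21x + 37
each image's coordinates form column j of the matrix

the matrix is [[0, 1, 7, 37]; [0, 0, 2, 21]; [0, 0, 0, 3]] (rows listed top to bottom)


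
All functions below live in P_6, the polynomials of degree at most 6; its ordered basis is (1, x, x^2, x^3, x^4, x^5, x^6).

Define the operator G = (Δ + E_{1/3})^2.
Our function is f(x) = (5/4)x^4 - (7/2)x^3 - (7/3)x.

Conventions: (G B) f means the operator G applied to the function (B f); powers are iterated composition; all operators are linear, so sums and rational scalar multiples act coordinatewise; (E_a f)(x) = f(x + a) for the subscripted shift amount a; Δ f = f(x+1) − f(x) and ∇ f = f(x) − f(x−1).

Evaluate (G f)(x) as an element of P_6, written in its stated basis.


Δ f = 5x^3 - 3x^2 - (11/2)x - 55/12
E_{1/3} f = (5/4)x^4 - (11/6)x^3 - (8/3)x^2 - (179/54)x - 289/324
(Δ + E_{1/3}) f = (5/4)x^4 + (19/6)x^3 - (17/3)x^2 - (238/27)x - 887/162
Δ (Δ + E_{1/3}) f = 5x^3 + 17x^2 + (19/6)x - 1087/108
E_{1/3} (Δ + E_{1/3}) f = (5/4)x^4 + (29/6)x^3 - (5/3)x^2 - (613/54)x - 2887/324
(Δ + E_{1/3}) (Δ + E_{1/3}) f = (5/4)x^4 + (59/6)x^3 + (46/3)x^2 - (221/27)x - 1537/81

g(x) = (5/4)x^4 + (59/6)x^3 + (46/3)x^2 - (221/27)x - 1537/81


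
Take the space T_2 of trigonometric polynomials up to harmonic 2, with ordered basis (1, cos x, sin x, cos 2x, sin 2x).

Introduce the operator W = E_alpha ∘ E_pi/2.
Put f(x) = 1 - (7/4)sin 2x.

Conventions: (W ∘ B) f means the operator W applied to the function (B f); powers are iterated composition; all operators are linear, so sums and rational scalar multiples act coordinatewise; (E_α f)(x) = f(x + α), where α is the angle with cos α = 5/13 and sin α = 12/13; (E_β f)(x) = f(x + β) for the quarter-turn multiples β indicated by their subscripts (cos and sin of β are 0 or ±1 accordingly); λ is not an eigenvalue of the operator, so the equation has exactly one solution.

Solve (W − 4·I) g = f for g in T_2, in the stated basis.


the image equals g(x) = -1/3 - (210/1921)cos 2x + (3899/7684)sin 2x

write g with unknown coordinates in the stated basis and equate coefficients in (W − 4·I) g = f
solving from the highest basis element down gives g = -1/3 - (210/1921)cos 2x + (3899/7684)sin 2x
check: W g = -1/3 - (840/1921)cos 2x + (2149/7684)sin 2x
so W g − 4·g = 1 - (7/4)sin 2x = f ✓


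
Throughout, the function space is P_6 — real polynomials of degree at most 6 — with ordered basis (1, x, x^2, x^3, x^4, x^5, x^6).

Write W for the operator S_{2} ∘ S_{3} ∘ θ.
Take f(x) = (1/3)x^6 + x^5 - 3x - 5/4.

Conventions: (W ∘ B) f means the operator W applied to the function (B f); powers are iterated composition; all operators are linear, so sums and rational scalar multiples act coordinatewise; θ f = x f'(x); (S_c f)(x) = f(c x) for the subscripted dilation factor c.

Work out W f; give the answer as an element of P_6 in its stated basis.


the image equals g(x) = 93312x^6 + 38880x^5 - 18x

θ f = 2x^6 + 5x^5 - 3x
S_{3} θ f = 1458x^6 + 1215x^5 - 9x
S_{2} S_{3} θ f = 93312x^6 + 38880x^5 - 18x


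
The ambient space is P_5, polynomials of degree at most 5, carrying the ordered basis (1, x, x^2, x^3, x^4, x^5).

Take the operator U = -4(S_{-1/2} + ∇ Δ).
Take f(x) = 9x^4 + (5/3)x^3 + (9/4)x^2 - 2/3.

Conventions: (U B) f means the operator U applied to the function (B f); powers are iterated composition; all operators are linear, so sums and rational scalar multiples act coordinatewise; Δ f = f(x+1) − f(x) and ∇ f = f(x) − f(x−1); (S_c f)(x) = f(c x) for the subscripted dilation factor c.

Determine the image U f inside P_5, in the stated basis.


S_{-1/2} f = (9/16)x^4 - (5/24)x^3 + (9/16)x^2 - 2/3
Δ f = 36x^3 + 59x^2 + (91/2)x + 155/12
∇ Δ f = 108x^2 + 10x + 45/2
(S_{-1/2} + ∇ Δ) f = (9/16)x^4 - (5/24)x^3 + (1737/16)x^2 + 10x + 131/6
(-4(S_{-1/2} + ∇ Δ)) f = -(9/4)x^4 + (5/6)x^3 - (1737/4)x^2 - 40x - 262/3

g(x) = -(9/4)x^4 + (5/6)x^3 - (1737/4)x^2 - 40x - 262/3


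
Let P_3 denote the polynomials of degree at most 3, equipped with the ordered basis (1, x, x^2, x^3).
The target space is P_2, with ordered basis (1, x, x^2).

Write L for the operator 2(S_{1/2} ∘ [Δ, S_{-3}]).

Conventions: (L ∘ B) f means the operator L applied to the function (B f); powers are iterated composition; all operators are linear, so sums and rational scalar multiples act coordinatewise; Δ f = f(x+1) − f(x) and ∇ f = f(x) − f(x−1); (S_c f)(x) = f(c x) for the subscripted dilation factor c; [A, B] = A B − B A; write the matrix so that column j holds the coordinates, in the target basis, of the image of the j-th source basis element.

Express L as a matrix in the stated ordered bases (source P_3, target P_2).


the matrix is [[0, -8, 16, -56]; [0, 0, 24, -72]; [0, 0, 0, -54]] (rows listed top to bottom)

image of 1: 0
image of x: -8
image of x^2: 24x + 16
image of x^3: -54x^2 - 72x - 56
each image's coordinates form column j of the matrix


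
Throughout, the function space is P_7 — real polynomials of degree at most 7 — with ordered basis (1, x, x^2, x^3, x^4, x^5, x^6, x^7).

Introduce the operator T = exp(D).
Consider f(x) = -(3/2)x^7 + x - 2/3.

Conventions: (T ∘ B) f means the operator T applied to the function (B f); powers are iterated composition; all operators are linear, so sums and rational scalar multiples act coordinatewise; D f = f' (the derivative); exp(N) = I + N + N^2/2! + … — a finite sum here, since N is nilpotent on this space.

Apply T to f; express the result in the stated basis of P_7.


the result is g(x) = -(3/2)x^7 - (21/2)x^6 - (63/2)x^5 - (105/2)x^4 - (105/2)x^3 - (63/2)x^2 - (19/2)x - 7/6

order-1 term: -(21/2)x^6 + 1
order-2 term: -(63/2)x^5
order-3 term: -(105/2)x^4
order-4 term: -(105/2)x^3
order-5 term: -(63/2)x^2
order-6 term: -(21/2)x
order-7 term: -3/2
the series for exp(D) f terminates at order 7
exp(D) f = -(3/2)x^7 - (21/2)x^6 - (63/2)x^5 - (105/2)x^4 - (105/2)x^3 - (63/2)x^2 - (19/2)x - 7/6


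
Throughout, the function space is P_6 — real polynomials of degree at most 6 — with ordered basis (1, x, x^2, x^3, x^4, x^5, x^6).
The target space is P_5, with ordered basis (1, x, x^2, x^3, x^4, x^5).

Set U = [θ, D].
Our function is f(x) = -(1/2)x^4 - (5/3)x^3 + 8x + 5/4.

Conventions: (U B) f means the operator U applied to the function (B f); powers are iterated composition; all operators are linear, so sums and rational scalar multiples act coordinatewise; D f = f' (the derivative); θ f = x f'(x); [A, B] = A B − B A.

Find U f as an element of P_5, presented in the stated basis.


g(x) = 2x^3 + 5x^2 - 8

D f = -2x^3 - 5x^2 + 8
θ D f = -6x^3 - 10x^2
θ f = -2x^4 - 5x^3 + 8x
D θ f = -8x^3 - 15x^2 + 8
[θ, D] f = 2x^3 + 5x^2 - 8


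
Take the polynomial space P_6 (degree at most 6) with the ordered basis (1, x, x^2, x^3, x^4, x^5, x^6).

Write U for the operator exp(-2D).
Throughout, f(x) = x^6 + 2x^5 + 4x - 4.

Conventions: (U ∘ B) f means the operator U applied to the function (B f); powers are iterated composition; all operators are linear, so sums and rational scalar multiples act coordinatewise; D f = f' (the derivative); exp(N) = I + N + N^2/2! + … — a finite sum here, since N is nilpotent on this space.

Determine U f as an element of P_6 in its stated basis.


order-1 term: -12x^5 - 20x^4 - 8
order-2 term: 60x^4 + 80x^3
order-3 term: -160x^3 - 160x^2
order-4 term: 240x^2 + 160x
order-5 term: -192x - 64
order-6 term: 64
the series for exp(-2D) f terminates at order 6
exp(-2D) f = x^6 - 10x^5 + 40x^4 - 80x^3 + 80x^2 - 28x - 12

g(x) = x^6 - 10x^5 + 40x^4 - 80x^3 + 80x^2 - 28x - 12


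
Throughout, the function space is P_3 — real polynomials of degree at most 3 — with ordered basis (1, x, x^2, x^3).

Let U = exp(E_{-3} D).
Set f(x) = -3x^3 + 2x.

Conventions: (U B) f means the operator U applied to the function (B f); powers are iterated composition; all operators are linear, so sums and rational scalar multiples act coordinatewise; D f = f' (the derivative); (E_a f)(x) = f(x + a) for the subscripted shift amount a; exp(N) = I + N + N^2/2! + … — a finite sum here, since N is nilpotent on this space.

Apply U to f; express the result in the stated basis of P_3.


order-1 term: -9x^2 + 54x - 79
order-2 term: -9x + 54
order-3 term: -3
the series for exp(E_{-3} D) f terminates at order 3
exp(E_{-3} D) f = -3x^3 - 9x^2 + 47x - 28

g(x) = -3x^3 - 9x^2 + 47x - 28


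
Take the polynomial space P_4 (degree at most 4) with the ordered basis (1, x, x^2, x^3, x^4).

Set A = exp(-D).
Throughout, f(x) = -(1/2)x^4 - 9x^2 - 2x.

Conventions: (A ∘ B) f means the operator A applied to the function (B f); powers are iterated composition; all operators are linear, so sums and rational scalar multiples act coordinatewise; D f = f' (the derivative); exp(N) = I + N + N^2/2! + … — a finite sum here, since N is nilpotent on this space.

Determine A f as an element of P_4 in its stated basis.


g(x) = -(1/2)x^4 + 2x^3 - 12x^2 + 18x - 15/2

order-1 term: 2x^3 + 18x + 2
order-2 term: -3x^2 - 9
order-3 term: 2x
order-4 term: -1/2
the series for exp(-D) f terminates at order 4
exp(-D) f = -(1/2)x^4 + 2x^3 - 12x^2 + 18x - 15/2


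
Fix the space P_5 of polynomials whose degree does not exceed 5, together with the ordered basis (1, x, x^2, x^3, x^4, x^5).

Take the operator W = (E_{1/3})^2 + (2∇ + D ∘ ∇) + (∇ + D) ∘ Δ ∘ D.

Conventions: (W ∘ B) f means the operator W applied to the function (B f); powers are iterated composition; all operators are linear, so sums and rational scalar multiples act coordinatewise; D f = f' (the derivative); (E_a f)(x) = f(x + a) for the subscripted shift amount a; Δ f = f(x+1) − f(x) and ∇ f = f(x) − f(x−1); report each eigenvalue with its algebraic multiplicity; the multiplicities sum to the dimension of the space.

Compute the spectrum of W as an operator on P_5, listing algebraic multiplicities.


image of 1: 1
image of x: x + 8/3
image of x^2: x^2 + (16/3)x + 4/9
image of x^3: x^3 + 8x^2 + (4/3)x + 305/27
image of x^4: x^4 + (32/3)x^3 + (8/3)x^2 + (1220/27)x + 1150/81
image of x^5: x^5 + (40/3)x^4 + (40/9)x^3 + (3050/27)x^2 + (5750/81)x + 6593/243
the matrix is upper triangular; its diagonal is (1, 1, 1, 1, 1, 1)
for a triangular matrix the eigenvalues are the diagonal entries, with algebraic multiplicity their repetition count

λ = 1 (multiplicity 6)


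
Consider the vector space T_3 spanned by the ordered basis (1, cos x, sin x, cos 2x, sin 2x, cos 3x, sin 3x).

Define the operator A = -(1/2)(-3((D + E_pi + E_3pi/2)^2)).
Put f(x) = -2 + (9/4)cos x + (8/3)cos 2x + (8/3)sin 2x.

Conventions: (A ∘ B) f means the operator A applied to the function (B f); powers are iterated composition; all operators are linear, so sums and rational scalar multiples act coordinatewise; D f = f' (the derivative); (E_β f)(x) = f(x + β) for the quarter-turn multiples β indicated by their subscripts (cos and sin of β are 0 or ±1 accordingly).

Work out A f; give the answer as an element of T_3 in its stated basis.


g(x) = -12 + (27/8)cos x - 16cos 2x - 16sin 2x

D f = -(9/4)sin x + (16/3)cos 2x - (16/3)sin 2x
E_pi f = -2 - (9/4)cos x + (8/3)cos 2x + (8/3)sin 2x
E_3pi/2 f = -2 + (9/4)sin x - (8/3)cos 2x - (8/3)sin 2x
(D + E_pi + E_3pi/2) f = -4 - (9/4)cos x + (16/3)cos 2x - (16/3)sin 2x
D (D + E_pi + E_3pi/2) f = (9/4)sin x - (32/3)cos 2x - (32/3)sin 2x
E_pi (D + E_pi + E_3pi/2) f = -4 + (9/4)cos x + (16/3)cos 2x - (16/3)sin 2x
E_3pi/2 (D + E_pi + E_3pi/2) f = -4 - (9/4)sin x - (16/3)cos 2x + (16/3)sin 2x
(D + E_pi + E_3pi/2) (D + E_pi + E_3pi/2) f = -8 + (9/4)cos x - (32/3)cos 2x - (32/3)sin 2x
(-3((D + E_pi + E_3pi/2)^2)) f = 24 - (27/4)cos x + 32cos 2x + 32sin 2x
(-(1/2)(-3((D + E_pi + E_3pi/2)^2))) f = -12 + (27/8)cos x - 16cos 2x - 16sin 2x


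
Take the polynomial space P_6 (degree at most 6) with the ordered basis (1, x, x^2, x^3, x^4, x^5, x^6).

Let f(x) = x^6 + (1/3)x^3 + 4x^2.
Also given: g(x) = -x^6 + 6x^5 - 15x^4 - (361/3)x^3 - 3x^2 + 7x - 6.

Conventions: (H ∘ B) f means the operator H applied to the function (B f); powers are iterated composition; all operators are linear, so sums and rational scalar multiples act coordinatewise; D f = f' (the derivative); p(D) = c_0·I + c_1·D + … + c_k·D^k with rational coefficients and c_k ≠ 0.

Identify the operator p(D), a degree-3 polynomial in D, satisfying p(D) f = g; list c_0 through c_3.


D^0 f = x^6 + (1/3)x^3 + 4x^2
D^1 f = 6x^5 + x^2 + 8x
D^2 f = 30x^4 + 2x + 8
D^3 f = 120x^3 + 2
matching coefficients of g against c_0 f + c_1 Df + … from the top degree down determines the c_i
solution: c_0 = -1, c_1 = 1, c_2 = -1/2, c_3 = -1

p(D) = -I + D − (1/2)·D^2 − D^3, i.e. c_0 = -1, c_1 = 1, c_2 = -1/2, c_3 = -1


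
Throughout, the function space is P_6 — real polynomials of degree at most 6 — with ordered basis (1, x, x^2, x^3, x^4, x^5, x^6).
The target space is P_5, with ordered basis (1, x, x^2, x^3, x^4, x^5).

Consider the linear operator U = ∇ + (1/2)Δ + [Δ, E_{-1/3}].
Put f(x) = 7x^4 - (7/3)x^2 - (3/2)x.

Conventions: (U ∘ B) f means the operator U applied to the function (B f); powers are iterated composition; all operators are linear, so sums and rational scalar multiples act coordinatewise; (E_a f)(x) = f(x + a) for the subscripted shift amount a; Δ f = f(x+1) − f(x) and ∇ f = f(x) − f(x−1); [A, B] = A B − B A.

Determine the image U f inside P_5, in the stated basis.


∇ f = 28x^3 - 42x^2 + (70/3)x - 37/6
Δ f = 28x^3 + 42x^2 + (70/3)x + 19/6
((1/2)Δ) f = 14x^3 + 21x^2 + (35/3)x + 19/12
E_{-1/3} f = 7x^4 - (28/3)x^3 + (7/3)x^2 - (53/54)x + 53/162
Δ E_{-1/3} f = 28x^3 + 14x^2 + (14/3)x - 53/54
Δ f = 28x^3 + 42x^2 + (70/3)x + 19/6
E_{-1/3} Δ f = 28x^3 + 14x^2 + (14/3)x - 53/54
[Δ, E_{-1/3}] f = 0
(∇ + (1/2)Δ + [Δ, E_{-1/3}]) f = 42x^3 - 21x^2 + 35x - 55/12

the result is g(x) = 42x^3 - 21x^2 + 35x - 55/12


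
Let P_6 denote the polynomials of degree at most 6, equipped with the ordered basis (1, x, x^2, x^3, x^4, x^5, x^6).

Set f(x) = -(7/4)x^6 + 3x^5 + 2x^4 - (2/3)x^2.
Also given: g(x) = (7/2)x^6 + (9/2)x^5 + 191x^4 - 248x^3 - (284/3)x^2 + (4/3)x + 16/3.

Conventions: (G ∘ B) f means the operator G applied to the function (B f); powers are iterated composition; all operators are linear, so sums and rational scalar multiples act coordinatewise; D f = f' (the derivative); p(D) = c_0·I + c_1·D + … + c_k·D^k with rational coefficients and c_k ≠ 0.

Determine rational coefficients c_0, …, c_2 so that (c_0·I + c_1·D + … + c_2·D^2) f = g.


D^0 f = -(7/4)x^6 + 3x^5 + 2x^4 - (2/3)x^2
D^1 f = -(21/2)x^5 + 15x^4 + 8x^3 - (4/3)x
D^2 f = -(105/2)x^4 + 60x^3 + 24x^2 - 4/3
matching coefficients of g against c_0 f + c_1 Df + … from the top degree down determines the c_i
solution: c_0 = -2, c_1 = -1, c_2 = -4

p(D) = -2·I − D − 4·D^2, i.e. c_0 = -2, c_1 = -1, c_2 = -4


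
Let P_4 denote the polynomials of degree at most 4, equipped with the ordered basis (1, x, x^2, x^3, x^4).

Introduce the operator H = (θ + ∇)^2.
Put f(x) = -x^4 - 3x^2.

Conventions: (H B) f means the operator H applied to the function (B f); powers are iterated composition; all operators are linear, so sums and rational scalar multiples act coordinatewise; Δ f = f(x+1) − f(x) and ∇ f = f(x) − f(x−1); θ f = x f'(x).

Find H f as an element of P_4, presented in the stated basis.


the result is g(x) = -16x^4 - 28x^3 + 12x^2 - 14x - 10

θ f = -4x^4 - 6x^2
∇ f = -4x^3 + 6x^2 - 10x + 4
(θ + ∇) f = -4x^4 - 4x^3 - 10x + 4
θ (θ + ∇) f = -16x^4 - 12x^3 - 10x
∇ (θ + ∇) f = -16x^3 + 12x^2 - 4x - 10
(θ + ∇) (θ + ∇) f = -16x^4 - 28x^3 + 12x^2 - 14x - 10


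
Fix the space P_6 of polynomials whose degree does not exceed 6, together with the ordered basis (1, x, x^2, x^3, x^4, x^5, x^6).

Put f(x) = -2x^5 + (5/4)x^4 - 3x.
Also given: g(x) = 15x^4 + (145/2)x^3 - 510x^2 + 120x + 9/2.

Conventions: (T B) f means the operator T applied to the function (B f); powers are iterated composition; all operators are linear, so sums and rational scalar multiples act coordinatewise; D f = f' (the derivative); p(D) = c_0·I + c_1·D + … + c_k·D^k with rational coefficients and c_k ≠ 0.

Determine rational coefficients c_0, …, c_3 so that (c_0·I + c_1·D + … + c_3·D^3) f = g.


D^0 f = -2x^5 + (5/4)x^4 - 3x
D^1 f = -10x^4 + 5x^3 - 3
D^2 f = -40x^3 + 15x^2
D^3 f = -120x^2 + 30x
matching coefficients of g against c_0 f + c_1 Df + … from the top degree down determines the c_i
solution: c_0 = 0, c_1 = -3/2, c_2 = -2, c_3 = 4

p(D) = -(3/2)·D − 2·D^2 + 4·D^3, i.e. c_0 = 0, c_1 = -3/2, c_2 = -2, c_3 = 4


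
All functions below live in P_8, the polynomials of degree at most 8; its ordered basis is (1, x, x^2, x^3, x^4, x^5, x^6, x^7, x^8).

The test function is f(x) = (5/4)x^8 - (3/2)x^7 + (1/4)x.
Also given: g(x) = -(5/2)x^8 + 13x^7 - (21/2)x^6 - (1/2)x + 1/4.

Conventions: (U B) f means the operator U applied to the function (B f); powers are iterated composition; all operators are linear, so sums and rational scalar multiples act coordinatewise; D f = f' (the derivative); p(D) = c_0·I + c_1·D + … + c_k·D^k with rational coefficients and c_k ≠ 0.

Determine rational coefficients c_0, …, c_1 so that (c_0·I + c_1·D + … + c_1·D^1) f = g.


D^0 f = (5/4)x^8 - (3/2)x^7 + (1/4)x
D^1 f = 10x^7 - (21/2)x^6 + 1/4
matching coefficients of g against c_0 f + c_1 Df + … from the top degree down determines the c_i
solution: c_0 = -2, c_1 = 1

p(D) = -2·I + D, i.e. c_0 = -2, c_1 = 1


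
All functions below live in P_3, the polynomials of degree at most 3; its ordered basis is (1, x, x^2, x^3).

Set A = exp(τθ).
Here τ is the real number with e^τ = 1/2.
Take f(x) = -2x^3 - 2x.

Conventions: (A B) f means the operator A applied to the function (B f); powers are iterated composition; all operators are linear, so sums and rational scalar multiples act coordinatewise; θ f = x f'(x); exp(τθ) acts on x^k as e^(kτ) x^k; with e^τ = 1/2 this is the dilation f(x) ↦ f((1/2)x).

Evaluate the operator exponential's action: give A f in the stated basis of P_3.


the result is g(x) = -(1/4)x^3 - x

exp(τθ) x^k = e^(kτ) x^k; with e^τ = 1/2 this sends x^k to (1/2)^k x^k
x ↦ 1/2 x
x^3 ↦ 1/8 x^3
applying this coordinatewise to f: exp(τθ) f = -(1/4)x^3 - x


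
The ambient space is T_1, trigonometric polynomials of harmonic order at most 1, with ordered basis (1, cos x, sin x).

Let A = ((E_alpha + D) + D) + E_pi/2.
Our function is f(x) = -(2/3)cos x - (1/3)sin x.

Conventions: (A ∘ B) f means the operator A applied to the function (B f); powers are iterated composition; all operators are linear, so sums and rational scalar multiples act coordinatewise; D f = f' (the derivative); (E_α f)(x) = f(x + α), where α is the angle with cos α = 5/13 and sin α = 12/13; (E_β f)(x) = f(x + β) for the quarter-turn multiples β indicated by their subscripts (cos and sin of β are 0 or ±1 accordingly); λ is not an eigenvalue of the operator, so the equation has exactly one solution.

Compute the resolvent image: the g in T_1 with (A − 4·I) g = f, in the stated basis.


write g with unknown coordinates in the stated basis and equate coefficients in (A − 4·I) g = f
solving from the highest basis element down gives g = (29/222)cos x - (11/222)sin x
check: A g = -(16/111)cos x - (59/111)sin x
so A g − 4·g = -(2/3)cos x - (1/3)sin x = f ✓

the result is g(x) = (29/222)cos x - (11/222)sin x


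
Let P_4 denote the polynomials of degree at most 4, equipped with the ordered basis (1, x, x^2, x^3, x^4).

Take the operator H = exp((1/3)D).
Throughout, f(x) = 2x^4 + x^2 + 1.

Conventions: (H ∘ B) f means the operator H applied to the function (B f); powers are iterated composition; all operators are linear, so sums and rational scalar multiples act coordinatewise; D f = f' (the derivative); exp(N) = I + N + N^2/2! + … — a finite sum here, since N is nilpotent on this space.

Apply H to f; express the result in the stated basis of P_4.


g(x) = 2x^4 + (8/3)x^3 + (7/3)x^2 + (26/27)x + 92/81

order-1 term: (8/3)x^3 + (2/3)x
order-2 term: (4/3)x^2 + 1/9
order-3 term: (8/27)x
order-4 term: 2/81
the series for exp((1/3)D) f terminates at order 4
exp((1/3)D) f = 2x^4 + (8/3)x^3 + (7/3)x^2 + (26/27)x + 92/81


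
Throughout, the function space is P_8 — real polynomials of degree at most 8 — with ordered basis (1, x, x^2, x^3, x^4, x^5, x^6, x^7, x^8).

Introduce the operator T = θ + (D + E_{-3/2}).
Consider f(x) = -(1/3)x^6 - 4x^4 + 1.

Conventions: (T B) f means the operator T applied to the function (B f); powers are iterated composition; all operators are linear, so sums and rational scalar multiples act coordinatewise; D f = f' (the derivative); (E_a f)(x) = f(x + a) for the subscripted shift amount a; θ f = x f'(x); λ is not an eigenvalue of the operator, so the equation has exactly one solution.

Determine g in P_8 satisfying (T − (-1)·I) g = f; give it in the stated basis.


the image equals g(x) = -(1/24)x^6 - (1/56)x^5 - (197/448)x^4 - (737/1120)x^3 + (2103/1120)x^2 - (397/1120)x - 109589/71680

write g with unknown coordinates in the stated basis and equate coefficients in (T − (-1)·I) g = f
solving from the highest basis element down gives g = -(1/24)x^6 - (1/56)x^5 - (197/448)x^4 - (737/1120)x^3 + (2103/1120)x^2 - (397/1120)x - 109589/71680
check: T g = -(7/24)x^6 + (1/56)x^5 - (1595/448)x^4 + (737/1120)x^3 - (2103/1120)x^2 + (397/1120)x + 181269/71680
so T g − (-1)·g = -(1/3)x^6 - 4x^4 + 1 = f ✓


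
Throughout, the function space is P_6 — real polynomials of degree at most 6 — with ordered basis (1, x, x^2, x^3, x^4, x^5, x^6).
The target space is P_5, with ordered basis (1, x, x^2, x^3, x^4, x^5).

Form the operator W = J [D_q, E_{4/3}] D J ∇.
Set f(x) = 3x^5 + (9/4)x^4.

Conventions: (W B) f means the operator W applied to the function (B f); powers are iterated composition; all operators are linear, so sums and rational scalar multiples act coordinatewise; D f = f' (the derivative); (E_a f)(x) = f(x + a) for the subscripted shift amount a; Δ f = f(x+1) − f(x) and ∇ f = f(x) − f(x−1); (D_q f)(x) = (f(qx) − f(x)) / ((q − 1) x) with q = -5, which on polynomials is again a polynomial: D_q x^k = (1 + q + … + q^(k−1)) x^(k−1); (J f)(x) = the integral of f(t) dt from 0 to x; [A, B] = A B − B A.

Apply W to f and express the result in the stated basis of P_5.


g(x) = 2640x^3 + 4596x^2 + 4644x

∇ f = 15x^4 - 21x^3 + (33/2)x^2 - 6x + 3/4
J ∇ f = 3x^5 - (21/4)x^4 + (11/2)x^3 - 3x^2 + (3/4)x
D J ∇ f = 15x^4 - 21x^3 + (33/2)x^2 - 6x + 3/4
E_{4/3} (D J) ∇ f = 15x^4 + 59x^3 + (185/2)x^2 + (614/9)x + 2129/108
D_q E_{4/3} (D J) ∇ f = -1560x^3 + 1239x^2 - 370x + 614/9
D_q (D J) ∇ f = -1560x^3 - 441x^2 - 66x - 6
E_{4/3} D_q (D J) ∇ f = -1560x^3 - 6681x^2 - 9562x - 41182/9
[D_q, E_{4/3}] (D J) ∇ f = 7920x^2 + 9192x + 4644
J ([D_q, E_{4/3}] D J ∇) f = 2640x^3 + 4596x^2 + 4644x


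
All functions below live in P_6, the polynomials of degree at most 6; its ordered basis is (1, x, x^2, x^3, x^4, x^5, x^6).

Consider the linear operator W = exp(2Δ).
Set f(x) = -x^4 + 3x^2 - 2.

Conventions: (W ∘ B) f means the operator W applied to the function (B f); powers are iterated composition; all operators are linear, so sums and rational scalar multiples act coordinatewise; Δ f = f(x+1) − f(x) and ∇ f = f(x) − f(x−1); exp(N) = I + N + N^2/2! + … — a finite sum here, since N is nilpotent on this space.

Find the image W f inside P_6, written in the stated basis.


g(x) = -x^4 - 8x^3 - 33x^2 - 76x - 78

order-1 term: -8x^3 - 12x^2 + 4x + 4
order-2 term: -24x^2 - 48x - 16
order-3 term: -32x - 48
order-4 term: -16
the series for exp(2Δ) f terminates at order 4
exp(2Δ) f = -x^4 - 8x^3 - 33x^2 - 76x - 78


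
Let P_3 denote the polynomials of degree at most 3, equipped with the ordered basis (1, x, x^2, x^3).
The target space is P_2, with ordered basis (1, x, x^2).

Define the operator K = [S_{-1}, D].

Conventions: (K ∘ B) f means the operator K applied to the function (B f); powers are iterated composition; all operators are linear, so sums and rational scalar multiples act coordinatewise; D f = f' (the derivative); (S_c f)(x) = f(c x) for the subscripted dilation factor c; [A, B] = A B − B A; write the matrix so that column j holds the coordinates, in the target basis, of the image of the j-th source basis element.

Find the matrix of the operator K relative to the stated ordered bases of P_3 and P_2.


image of 1: 0
image of x: 2
image of x^2: -4x
image of x^3: 6x^2
each image's coordinates form column j of the matrix

the matrix is [[0, 2, 0, 0]; [0, 0, -4, 0]; [0, 0, 0, 6]] (rows listed top to bottom)


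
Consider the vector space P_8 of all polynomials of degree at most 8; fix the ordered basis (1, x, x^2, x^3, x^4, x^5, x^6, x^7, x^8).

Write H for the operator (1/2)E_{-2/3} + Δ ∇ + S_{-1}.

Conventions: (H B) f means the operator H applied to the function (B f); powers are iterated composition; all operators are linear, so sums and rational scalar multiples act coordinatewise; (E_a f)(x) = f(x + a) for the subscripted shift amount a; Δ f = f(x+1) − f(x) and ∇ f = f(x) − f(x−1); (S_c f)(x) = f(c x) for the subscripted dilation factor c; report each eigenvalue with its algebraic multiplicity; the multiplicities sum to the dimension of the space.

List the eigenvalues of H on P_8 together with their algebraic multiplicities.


image of 1: 3/2
image of x: -(1/2)x - 1/3
image of x^2: (3/2)x^2 - (2/3)x + 20/9
image of x^3: -(1/2)x^3 - x^2 + (20/3)x - 4/27
image of x^4: (3/2)x^4 - (4/3)x^3 + (40/3)x^2 - (16/27)x + 170/81
image of x^5: -(1/2)x^5 - (5/3)x^4 + (200/9)x^3 - (40/27)x^2 + (850/81)x - 16/243
image of x^6: (3/2)x^6 - 2x^5 + (100/3)x^4 - (80/27)x^3 + (850/27)x^2 - (32/81)x + 1490/729
image of x^7: -(1/2)x^7 - (7/3)x^6 + (140/3)x^5 - (140/27)x^4 + (5950/81)x^3 - (112/81)x^2 + (10430/729)x - 64/2187
image of x^8: (3/2)x^8 - (8/3)x^7 + (560/9)x^6 - (224/27)x^5 + (11900/81)x^4 - (896/243)x^3 + (41720/729)x^2 - (512/2187)x + 13250/6561
the matrix is upper triangular; its diagonal is (3/2, -1/2, 3/2, -1/2, 3/2, -1/2, 3/2, -1/2, 3/2)
for a triangular matrix the eigenvalues are the diagonal entries, with algebraic multiplicity their repetition count

λ = -1/2 (multiplicity 4), λ = 3/2 (multiplicity 5)


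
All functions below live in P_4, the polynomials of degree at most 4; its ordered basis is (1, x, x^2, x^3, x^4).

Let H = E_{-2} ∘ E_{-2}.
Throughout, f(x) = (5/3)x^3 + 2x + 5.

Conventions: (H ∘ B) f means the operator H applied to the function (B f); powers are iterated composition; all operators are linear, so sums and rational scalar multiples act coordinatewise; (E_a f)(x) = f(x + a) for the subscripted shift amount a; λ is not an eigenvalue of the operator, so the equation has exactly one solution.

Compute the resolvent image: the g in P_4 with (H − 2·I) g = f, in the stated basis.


write g with unknown coordinates in the stated basis and equate coefficients in (H − 2·I) g = f
solving from the highest basis element down gives g = -(5/3)x^3 + 20x^2 - 242x + 4169/3
check: H g = -(5/3)x^3 + 40x^2 - 482x + 8353/3
so H g − 2·g = (5/3)x^3 + 2x + 5 = f ✓

g(x) = -(5/3)x^3 + 20x^2 - 242x + 4169/3


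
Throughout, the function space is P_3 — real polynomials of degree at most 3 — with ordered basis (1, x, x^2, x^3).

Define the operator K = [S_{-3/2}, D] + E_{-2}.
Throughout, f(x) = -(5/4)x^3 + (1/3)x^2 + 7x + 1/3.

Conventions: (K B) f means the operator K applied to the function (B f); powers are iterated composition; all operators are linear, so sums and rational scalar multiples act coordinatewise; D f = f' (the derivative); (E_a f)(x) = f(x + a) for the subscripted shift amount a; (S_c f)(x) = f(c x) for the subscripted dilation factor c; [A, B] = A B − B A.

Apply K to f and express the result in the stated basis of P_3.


g(x) = -(5/4)x^3 - (1273/96)x^2 - (71/6)x + 91/6

D f = -(15/4)x^2 + (2/3)x + 7
S_{-3/2} D f = -(135/16)x^2 - x + 7
S_{-3/2} f = (135/32)x^3 + (3/4)x^2 - (21/2)x + 1/3
D S_{-3/2} f = (405/32)x^2 + (3/2)x - 21/2
[S_{-3/2}, D] f = -(675/32)x^2 - (5/2)x + 35/2
E_{-2} f = -(5/4)x^3 + (47/6)x^2 - (28/3)x - 7/3
([S_{-3/2}, D] + E_{-2}) f = -(5/4)x^3 - (1273/96)x^2 - (71/6)x + 91/6


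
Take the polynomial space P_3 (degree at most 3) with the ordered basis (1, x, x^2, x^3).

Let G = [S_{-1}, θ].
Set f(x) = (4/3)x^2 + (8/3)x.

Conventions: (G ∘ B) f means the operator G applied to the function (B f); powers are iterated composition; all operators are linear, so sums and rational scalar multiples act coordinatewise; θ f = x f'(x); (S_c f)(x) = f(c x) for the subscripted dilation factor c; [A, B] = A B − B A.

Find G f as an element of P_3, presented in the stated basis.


g(x) = 0

θ f = (8/3)x^2 + (8/3)x
S_{-1} θ f = (8/3)x^2 - (8/3)x
S_{-1} f = (4/3)x^2 - (8/3)x
θ S_{-1} f = (8/3)x^2 - (8/3)x
[S_{-1}, θ] f = 0


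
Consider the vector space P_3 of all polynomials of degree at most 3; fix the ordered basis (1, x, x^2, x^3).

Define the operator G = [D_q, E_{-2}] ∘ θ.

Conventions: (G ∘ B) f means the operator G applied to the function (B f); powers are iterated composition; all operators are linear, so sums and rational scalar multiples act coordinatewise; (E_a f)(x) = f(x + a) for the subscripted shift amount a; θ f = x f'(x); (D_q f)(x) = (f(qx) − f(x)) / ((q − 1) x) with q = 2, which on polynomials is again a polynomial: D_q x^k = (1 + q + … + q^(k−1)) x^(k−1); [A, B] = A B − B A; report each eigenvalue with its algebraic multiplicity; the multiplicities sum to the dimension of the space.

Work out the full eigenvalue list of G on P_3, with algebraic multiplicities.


image of 1: 0
image of x: 0
image of x^2: 4
image of x^3: 30x - 48
the matrix is upper triangular; its diagonal is (0, 0, 0, 0)
for a triangular matrix the eigenvalues are the diagonal entries, with algebraic multiplicity their repetition count

λ = 0 (multiplicity 4)


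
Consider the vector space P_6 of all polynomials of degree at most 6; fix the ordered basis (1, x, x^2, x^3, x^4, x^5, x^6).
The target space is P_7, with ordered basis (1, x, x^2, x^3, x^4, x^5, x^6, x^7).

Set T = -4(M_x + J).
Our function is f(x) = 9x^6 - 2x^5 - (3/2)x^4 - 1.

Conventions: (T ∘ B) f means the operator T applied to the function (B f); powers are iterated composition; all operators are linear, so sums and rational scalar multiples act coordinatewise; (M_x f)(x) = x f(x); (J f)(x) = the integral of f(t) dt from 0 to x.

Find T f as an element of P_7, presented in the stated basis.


the image equals g(x) = -(288/7)x^7 + (28/3)x^6 + (36/5)x^5 + 8x

M_x f = 9x^7 - 2x^6 - (3/2)x^5 - x
J f = (9/7)x^7 - (1/3)x^6 - (3/10)x^5 - x
(M_x + J) f = (72/7)x^7 - (7/3)x^6 - (9/5)x^5 - 2x
(-4(M_x + J)) f = -(288/7)x^7 + (28/3)x^6 + (36/5)x^5 + 8x


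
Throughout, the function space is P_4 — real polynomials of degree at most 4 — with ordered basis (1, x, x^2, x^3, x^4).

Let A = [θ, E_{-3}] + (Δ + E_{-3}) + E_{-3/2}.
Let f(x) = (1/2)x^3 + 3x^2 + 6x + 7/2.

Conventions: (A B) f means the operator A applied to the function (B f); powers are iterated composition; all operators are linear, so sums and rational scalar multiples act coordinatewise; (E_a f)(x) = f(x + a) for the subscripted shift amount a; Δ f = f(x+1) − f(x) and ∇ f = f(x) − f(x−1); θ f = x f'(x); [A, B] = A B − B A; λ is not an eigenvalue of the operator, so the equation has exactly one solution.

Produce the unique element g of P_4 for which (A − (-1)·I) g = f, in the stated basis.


write g with unknown coordinates in the stated basis and equate coefficients in (A − (-1)·I) g = f
solving from the highest basis element down gives g = (1/6)x^3 + (13/12)x^2 + (239/72)x + 401/432
check: A g = (1/3)x^3 + (23/12)x^2 + (193/72)x + 1111/432
so A g − (-1)·g = (1/2)x^3 + 3x^2 + 6x + 7/2 = f ✓

the image equals g(x) = (1/6)x^3 + (13/12)x^2 + (239/72)x + 401/432


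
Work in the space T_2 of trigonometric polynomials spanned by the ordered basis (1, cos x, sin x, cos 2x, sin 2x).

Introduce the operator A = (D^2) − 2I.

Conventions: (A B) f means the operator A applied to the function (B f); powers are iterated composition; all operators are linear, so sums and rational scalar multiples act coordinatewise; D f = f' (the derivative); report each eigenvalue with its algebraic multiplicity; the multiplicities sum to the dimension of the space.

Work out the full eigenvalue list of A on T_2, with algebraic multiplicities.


image of 1: -2
image of cos x: -3cos x
image of sin x: -3sin x
image of cos 2x: -6cos 2x
image of sin 2x: -6sin 2x
the matrix is diagonal; its diagonal is (-2, -3, -3, -6, -6)
for a triangular matrix the eigenvalues are the diagonal entries, with algebraic multiplicity their repetition count

λ = -6 (multiplicity 2), λ = -3 (multiplicity 2), λ = -2 (multiplicity 1)


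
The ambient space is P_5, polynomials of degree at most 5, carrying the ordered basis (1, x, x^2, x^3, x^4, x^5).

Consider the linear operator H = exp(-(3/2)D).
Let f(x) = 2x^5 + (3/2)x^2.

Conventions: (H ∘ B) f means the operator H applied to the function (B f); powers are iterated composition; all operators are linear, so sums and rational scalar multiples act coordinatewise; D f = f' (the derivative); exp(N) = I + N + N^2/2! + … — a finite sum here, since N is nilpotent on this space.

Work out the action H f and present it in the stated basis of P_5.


the image equals g(x) = 2x^5 - 15x^4 + 45x^3 - 66x^2 + (369/8)x - 189/16

order-1 term: -15x^4 - (9/2)x
order-2 term: 45x^3 + 27/8
order-3 term: -(135/2)x^2
order-4 term: (405/8)x
order-5 term: -243/16
the series for exp(-(3/2)D) f terminates at order 5
exp(-(3/2)D) f = 2x^5 - 15x^4 + 45x^3 - 66x^2 + (369/8)x - 189/16
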